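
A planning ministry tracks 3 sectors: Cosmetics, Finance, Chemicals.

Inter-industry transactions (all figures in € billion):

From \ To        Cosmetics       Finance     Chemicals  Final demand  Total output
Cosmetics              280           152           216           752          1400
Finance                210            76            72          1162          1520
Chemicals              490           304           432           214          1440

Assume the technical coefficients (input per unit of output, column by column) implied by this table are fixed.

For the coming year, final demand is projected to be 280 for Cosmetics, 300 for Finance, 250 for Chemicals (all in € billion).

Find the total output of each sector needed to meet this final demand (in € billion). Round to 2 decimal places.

x_1 = 547.20, x_2 = 442.03, x_3 = 757.04

Technical coefficients a_ij = z_ij / X_j:
  a_11 = 280/1400 = 0.20, a_21 = 210/1400 = 0.15, a_31 = 490/1400 = 0.35
  a_12 = 152/1520 = 0.10, a_22 = 76/1520 = 0.05, a_32 = 304/1520 = 0.20
  a_13 = 216/1440 = 0.15, a_23 = 72/1440 = 0.05, a_33 = 432/1440 = 0.30
I − A =
  [   0.80    -0.10    -0.15]
  [  -0.15     0.95    -0.05]
  [  -0.35    -0.20     0.70]
Cofactors of I−A, C_ij = (−1)^(i+j)·(minor ij) (rows/columns in the sector order above):
  C_11 = (0.95)(0.70) − (-0.05)(-0.20) = 0.6550
  C_12 = −[(-0.15)(0.70) − (-0.05)(-0.35)] = 0.1225
  C_13 = (-0.15)(-0.20) − (0.95)(-0.35) = 0.3625
  C_21 = −[(-0.10)(0.70) − (-0.15)(-0.20)] = 0.1000
  C_22 = (0.80)(0.70) − (-0.15)(-0.35) = 0.5075
  C_23 = −[(0.80)(-0.20) − (-0.10)(-0.35)] = 0.1950
  C_31 = (-0.10)(-0.05) − (-0.15)(0.95) = 0.1475
  C_32 = −[(0.80)(-0.05) − (-0.15)(-0.15)] = 0.0625
  C_33 = (0.80)(0.95) − (-0.10)(-0.15) = 0.7450
det(I−A) = Σ_j (I−A)_1j·C_1j = (0.80)(0.6550) + (-0.10)(0.1225) + (-0.15)(0.3625) = 0.457375
adj(I−A) = Cᵀ =
  [ 0.6550   0.1000   0.1475]
  [ 0.1225   0.5075   0.0625]
  [ 0.3625   0.1950   0.7450]
(I − A)⁻¹ = adj(I−A) / det(I−A) ≈
  [   1.4321     0.2186     0.3225]
  [   0.2678     1.1096     0.1366]
  [   0.7926     0.4263     1.6289]
x = (I − A)⁻¹ d = adj(I−A)·d / det(I−A), with det(I−A) = 0.457375:
  x_1 = (0.6550·280 + 0.1000·300 + 0.1475·250) / 0.457375 = 250.275 / 0.457375 ≈ 547.20
  x_2 = (0.1225·280 + 0.5075·300 + 0.0625·250) / 0.457375 = 202.175 / 0.457375 ≈ 442.03
  x_3 = (0.3625·280 + 0.1950·300 + 0.7450·250) / 0.457375 = 346.25 / 0.457375 ≈ 757.04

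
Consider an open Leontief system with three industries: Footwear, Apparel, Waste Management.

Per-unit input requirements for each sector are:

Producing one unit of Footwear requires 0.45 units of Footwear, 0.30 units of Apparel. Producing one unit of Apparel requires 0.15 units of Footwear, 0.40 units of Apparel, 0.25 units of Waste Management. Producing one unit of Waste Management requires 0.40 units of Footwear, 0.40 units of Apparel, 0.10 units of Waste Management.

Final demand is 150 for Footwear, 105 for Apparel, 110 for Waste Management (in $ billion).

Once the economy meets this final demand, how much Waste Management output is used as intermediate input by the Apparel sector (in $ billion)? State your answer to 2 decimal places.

I − A =
  [   0.55    -0.15    -0.40]
  [  -0.30     0.60    -0.40]
  [   0.00    -0.25     0.90]
Cofactors of I−A, C_ij = (−1)^(i+j)·(minor ij) (rows/columns in the sector order above):
  C_11 = (0.60)(0.90) − (-0.40)(-0.25) = 0.4400
  C_12 = −[(-0.30)(0.90) − (-0.40)(0.00)] = 0.2700
  C_13 = (-0.30)(-0.25) − (0.60)(0.00) = 0.0750
  C_21 = −[(-0.15)(0.90) − (-0.40)(-0.25)] = 0.2350
  C_22 = (0.55)(0.90) − (-0.40)(0.00) = 0.4950
  C_23 = −[(0.55)(-0.25) − (-0.15)(0.00)] = 0.1375
  C_31 = (-0.15)(-0.40) − (-0.40)(0.60) = 0.3000
  C_32 = −[(0.55)(-0.40) − (-0.40)(-0.30)] = 0.3400
  C_33 = (0.55)(0.60) − (-0.15)(-0.30) = 0.2850
det(I−A) = Σ_j (I−A)_1j·C_1j = (0.55)(0.4400) + (-0.15)(0.2700) + (-0.40)(0.0750) = 0.1715
adj(I−A) = Cᵀ =
  [ 0.4400   0.2350   0.3000]
  [ 0.2700   0.4950   0.3400]
  [ 0.0750   0.1375   0.2850]
(I − A)⁻¹ = adj(I−A) / det(I−A) ≈
  [   2.5656     1.3703     1.7493]
  [   1.5743     2.8863     1.9825]
  [   0.4373     0.8017     1.6618]
First solve x = (I − A)⁻¹ d = adj(I−A)·d / det(I−A); in particular x_A = (0.2700·150 + 0.4950·105 + 0.3400·110) / 0.1715 = 129.875 / 0.1715 ≈ 757.2886.
Intermediate flow from W to A: z_WA = a_WA · x_A = 0.25 × 129.875 / 0.1715 = 32.46875 / 0.1715 ≈ 189.32.

z_WA = 189.32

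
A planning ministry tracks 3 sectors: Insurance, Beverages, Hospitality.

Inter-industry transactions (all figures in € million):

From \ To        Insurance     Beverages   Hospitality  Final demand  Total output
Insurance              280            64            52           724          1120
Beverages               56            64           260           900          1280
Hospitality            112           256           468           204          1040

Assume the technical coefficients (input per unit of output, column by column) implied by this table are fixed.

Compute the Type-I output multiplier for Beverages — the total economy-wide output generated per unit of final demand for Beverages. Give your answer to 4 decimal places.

Technical coefficients a_ij = z_ij / X_j:
  a_II = 280/1120 = 0.25, a_BI = 56/1120 = 0.05, a_HI = 112/1120 = 0.10
  a_IB = 64/1280 = 0.05, a_BB = 64/1280 = 0.05, a_HB = 256/1280 = 0.20
  a_IH = 52/1040 = 0.05, a_BH = 260/1040 = 0.25, a_HH = 468/1040 = 0.45
I − A =
  [   0.75    -0.05    -0.05]
  [  -0.05     0.95    -0.25]
  [  -0.10    -0.20     0.55]
Cofactors of I−A, C_ij = (−1)^(i+j)·(minor ij) (rows/columns in the sector order above):
  C_11 = (0.95)(0.55) − (-0.25)(-0.20) = 0.4725
  C_12 = −[(-0.05)(0.55) − (-0.25)(-0.10)] = 0.0525
  C_13 = (-0.05)(-0.20) − (0.95)(-0.10) = 0.1050
  C_21 = −[(-0.05)(0.55) − (-0.05)(-0.20)] = 0.0375
  C_22 = (0.75)(0.55) − (-0.05)(-0.10) = 0.4075
  C_23 = −[(0.75)(-0.20) − (-0.05)(-0.10)] = 0.1550
  C_31 = (-0.05)(-0.25) − (-0.05)(0.95) = 0.0600
  C_32 = −[(0.75)(-0.25) − (-0.05)(-0.05)] = 0.1900
  C_33 = (0.75)(0.95) − (-0.05)(-0.05) = 0.7100
det(I−A) = Σ_j (I−A)_1j·C_1j = (0.75)(0.4725) + (-0.05)(0.0525) + (-0.05)(0.1050) = 0.3465
adj(I−A) = Cᵀ =
  [ 0.4725   0.0375   0.0600]
  [ 0.0525   0.4075   0.1900]
  [ 0.1050   0.1550   0.7100]
(I − A)⁻¹ = adj(I−A) / det(I−A) ≈
  [   1.36364     0.10823     0.17316]
  [   0.15152     1.17605     0.54834]
  [   0.30303     0.44733     2.04906]
The output multiplier for sector j is the column-j sum of the Leontief inverse (I − A)⁻¹ = adj(I−A) / det(I−A).
Column B of adj(I−A): (0.0375, 0.4075, 0.1550); det(I−A) = 0.3465.
m_B = (0.0375 + 0.4075 + 0.1550) / 0.3465 = 0.60 / 0.3465 ≈ 1.7316.

m_B = 1.7316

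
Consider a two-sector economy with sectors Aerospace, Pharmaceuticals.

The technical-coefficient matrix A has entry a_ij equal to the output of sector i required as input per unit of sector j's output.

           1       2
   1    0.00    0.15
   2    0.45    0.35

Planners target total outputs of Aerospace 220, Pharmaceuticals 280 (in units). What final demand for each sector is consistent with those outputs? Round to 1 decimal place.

I − A =
  [   1.00    -0.15]
  [  -0.45     0.65]
d = (I − A) x:
  d_1 = (+1.00)·220 + (-0.15)·280 = 178.0
  d_2 = (-0.45)·220 + (+0.65)·280 = 83.0

d_1 = 178.0, d_2 = 83.0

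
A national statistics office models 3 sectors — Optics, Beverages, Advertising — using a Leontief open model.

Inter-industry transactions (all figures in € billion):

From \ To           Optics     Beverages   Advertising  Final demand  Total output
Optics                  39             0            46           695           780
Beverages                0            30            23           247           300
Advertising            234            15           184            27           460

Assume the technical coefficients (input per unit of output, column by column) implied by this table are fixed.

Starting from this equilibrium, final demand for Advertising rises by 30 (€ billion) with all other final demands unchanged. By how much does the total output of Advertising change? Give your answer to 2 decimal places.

Technical coefficients a_ij = z_ij / X_j:
  a_11 = 39/780 = 0.05, a_21 = 0/780 = 0.00, a_31 = 234/780 = 0.30
  a_12 = 0/300 = 0.00, a_22 = 30/300 = 0.10, a_32 = 15/300 = 0.05
  a_13 = 46/460 = 0.10, a_23 = 23/460 = 0.05, a_33 = 184/460 = 0.40
I − A =
  [   0.95     0.00    -0.10]
  [   0.00     0.90    -0.05]
  [  -0.30    -0.05     0.60]
Cofactors of I−A, C_ij = (−1)^(i+j)·(minor ij) (rows/columns in the sector order above):
  C_11 = (0.90)(0.60) − (-0.05)(-0.05) = 0.5375
  C_12 = −[(0.00)(0.60) − (-0.05)(-0.30)] = 0.0150
  C_13 = (0.00)(-0.05) − (0.90)(-0.30) = 0.2700
  C_21 = −[(0.00)(0.60) − (-0.10)(-0.05)] = 0.0050
  C_22 = (0.95)(0.60) − (-0.10)(-0.30) = 0.5400
  C_23 = −[(0.95)(-0.05) − (0.00)(-0.30)] = 0.0475
  C_31 = (0.00)(-0.05) − (-0.10)(0.90) = 0.0900
  C_32 = −[(0.95)(-0.05) − (-0.10)(0.00)] = 0.0475
  C_33 = (0.95)(0.90) − (0.00)(0.00) = 0.8550
det(I−A) = Σ_j (I−A)_1j·C_1j = (0.95)(0.5375) + (0.00)(0.0150) + (-0.10)(0.2700) = 0.483625
adj(I−A) = Cᵀ =
  [ 0.5375   0.0050   0.0900]
  [ 0.0150   0.5400   0.0475]
  [ 0.2700   0.0475   0.8550]
(I − A)⁻¹ = adj(I−A) / det(I−A) ≈
  [   1.1114     0.0103     0.1861]
  [   0.0310     1.1166     0.0982]
  [   0.5583     0.0982     1.7679]
Δx = (I − A)⁻¹ Δd with Δd having +30 in the Advertising component and 0 elsewhere.
So Δx_3 = L_33 · (+30), where L_33 = adj(I−A)_33 / det(I−A) = 0.8550 / 0.483625.
Δx_3 = 0.8550 × (+30) / 0.483625 = 25.65 / 0.483625 ≈ 53.04.

Δx_3 = 53.04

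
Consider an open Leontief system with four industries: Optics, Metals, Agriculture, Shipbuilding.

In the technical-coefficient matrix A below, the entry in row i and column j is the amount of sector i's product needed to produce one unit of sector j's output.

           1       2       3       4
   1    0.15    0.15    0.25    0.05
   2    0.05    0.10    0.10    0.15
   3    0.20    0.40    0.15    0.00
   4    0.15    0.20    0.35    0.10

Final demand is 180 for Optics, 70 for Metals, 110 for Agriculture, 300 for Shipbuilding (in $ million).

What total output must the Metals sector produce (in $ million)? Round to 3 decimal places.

x_2 = 231.654

I − A =
  [   0.85    -0.15    -0.25    -0.05]
  [  -0.05     0.90    -0.10    -0.15]
  [  -0.20    -0.40     0.85     0.00]
  [  -0.15    -0.20    -0.35     0.90]
Compute the cofactors C_ij = (−1)^(i+j)·(3×3 minor ij) of I−A; the adjugate is their transpose:
adj(I−A) = Cᵀ =
  [ 0.606000   0.220250   0.233125   0.070375]
  [ 0.085875   0.595375   0.138125   0.104000]
  [ 0.183000   0.332000   0.645625   0.065500]
  [ 0.191250   0.298125   0.320625   0.556875]
det(I−A) = Σ_j (I−A)_1j·C_1j = (0.85)(0.606000) + (-0.15)(0.085875) + (-0.25)(0.183000) + (-0.05)(0.191250) = 0.44690625
(I − A)⁻¹ = adj(I−A) / det(I−A) ≈
  [   1.3560     0.4928     0.5216     0.1575]
  [   0.1922     1.3322     0.3091     0.2327]
  [   0.4095     0.7429     1.4447     0.1466]
  [   0.4279     0.6671     0.7174     1.2461]
x = (I − A)⁻¹ d = adj(I−A)·d / det(I−A), with det(I−A) = 0.44690625:
  x_1 = (0.606000·180 + 0.220250·70 + 0.233125·110 + 0.070375·300) / 0.44690625 = 171.25375 / 0.44690625 ≈ 383.198
  x_2 = (0.085875·180 + 0.595375·70 + 0.138125·110 + 0.104000·300) / 0.44690625 = 103.5275 / 0.44690625 ≈ 231.654
  x_3 = (0.183000·180 + 0.332000·70 + 0.645625·110 + 0.065500·300) / 0.44690625 = 146.84875 / 0.44690625 ≈ 328.590
  x_4 = (0.191250·180 + 0.298125·70 + 0.320625·110 + 0.556875·300) / 0.44690625 = 257.625 / 0.44690625 ≈ 576.463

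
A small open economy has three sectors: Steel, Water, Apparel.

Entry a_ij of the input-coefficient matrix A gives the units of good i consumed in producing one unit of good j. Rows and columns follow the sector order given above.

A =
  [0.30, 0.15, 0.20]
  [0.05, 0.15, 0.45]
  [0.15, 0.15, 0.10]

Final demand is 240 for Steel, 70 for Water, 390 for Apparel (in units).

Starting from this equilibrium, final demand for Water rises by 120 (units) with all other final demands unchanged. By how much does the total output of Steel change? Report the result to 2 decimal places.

I − A =
  [   0.70    -0.15    -0.20]
  [  -0.05     0.85    -0.45]
  [  -0.15    -0.15     0.90]
Cofactors of I−A, C_ij = (−1)^(i+j)·(minor ij) (rows/columns in the sector order above):
  C_11 = (0.85)(0.90) − (-0.45)(-0.15) = 0.6975
  C_12 = −[(-0.05)(0.90) − (-0.45)(-0.15)] = 0.1125
  C_13 = (-0.05)(-0.15) − (0.85)(-0.15) = 0.1350
  C_21 = −[(-0.15)(0.90) − (-0.20)(-0.15)] = 0.1650
  C_22 = (0.70)(0.90) − (-0.20)(-0.15) = 0.6000
  C_23 = −[(0.70)(-0.15) − (-0.15)(-0.15)] = 0.1275
  C_31 = (-0.15)(-0.45) − (-0.20)(0.85) = 0.2375
  C_32 = −[(0.70)(-0.45) − (-0.20)(-0.05)] = 0.3250
  C_33 = (0.70)(0.85) − (-0.15)(-0.05) = 0.5875
det(I−A) = Σ_j (I−A)_1j·C_1j = (0.70)(0.6975) + (-0.15)(0.1125) + (-0.20)(0.1350) = 0.444375
adj(I−A) = Cᵀ =
  [ 0.6975   0.1650   0.2375]
  [ 0.1125   0.6000   0.3250]
  [ 0.1350   0.1275   0.5875]
(I − A)⁻¹ = adj(I−A) / det(I−A) ≈
  [   1.5696     0.3713     0.5345]
  [   0.2532     1.3502     0.7314]
  [   0.3038     0.2869     1.3221]
Δx = (I − A)⁻¹ Δd with Δd having +120 in the Water component and 0 elsewhere.
So Δx_1 = L_12 · (+120), where L_12 = adj(I−A)_12 / det(I−A) = 0.1650 / 0.444375.
Δx_1 = 0.1650 × (+120) / 0.444375 = 19.80 / 0.444375 ≈ 44.56.

Δx_1 = 44.56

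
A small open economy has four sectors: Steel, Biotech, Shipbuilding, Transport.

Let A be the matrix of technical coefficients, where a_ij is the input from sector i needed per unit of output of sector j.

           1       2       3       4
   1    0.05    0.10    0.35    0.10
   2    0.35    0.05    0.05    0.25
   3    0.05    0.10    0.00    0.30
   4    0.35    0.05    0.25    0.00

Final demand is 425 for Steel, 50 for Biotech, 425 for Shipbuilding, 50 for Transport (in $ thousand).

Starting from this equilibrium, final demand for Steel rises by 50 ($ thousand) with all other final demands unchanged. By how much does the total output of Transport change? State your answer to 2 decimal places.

Δx_4 = 27.79

I − A =
  [   0.95    -0.10    -0.35    -0.10]
  [  -0.35     0.95    -0.05    -0.25]
  [  -0.05    -0.10     1.00    -0.30]
  [  -0.35    -0.05    -0.25     1.00]
Compute the cofactors C_ij = (−1)^(i+j)·(3×3 minor ij) of I−A; the adjugate is their transpose:
adj(I−A) = Cᵀ =
  [ 0.854250   0.140250   0.363375   0.229500]
  [ 0.422125   0.788250   0.267000   0.319375]
  [ 0.195625   0.121500   0.811875   0.293500]
  [ 0.369000   0.118875   0.343500   0.833625]
det(I−A) = Σ_j (I−A)_1j·C_1j = (0.95)(0.854250) + (-0.10)(0.422125) + (-0.35)(0.195625) + (-0.10)(0.369000) = 0.66395625
(I − A)⁻¹ = adj(I−A) / det(I−A) ≈
  [   1.2866     0.2112     0.5473     0.3457]
  [   0.6358     1.1872     0.4021     0.4810]
  [   0.2946     0.1830     1.2228     0.4420]
  [   0.5558     0.1790     0.5174     1.2555]
Δx = (I − A)⁻¹ Δd with Δd having +50 in the Steel component and 0 elsewhere.
So Δx_4 = L_41 · (+50), where L_41 = adj(I−A)_41 / det(I−A) = 0.369000 / 0.66395625.
Δx_4 = 0.369000 × (+50) / 0.66395625 = 18.45 / 0.66395625 ≈ 27.79.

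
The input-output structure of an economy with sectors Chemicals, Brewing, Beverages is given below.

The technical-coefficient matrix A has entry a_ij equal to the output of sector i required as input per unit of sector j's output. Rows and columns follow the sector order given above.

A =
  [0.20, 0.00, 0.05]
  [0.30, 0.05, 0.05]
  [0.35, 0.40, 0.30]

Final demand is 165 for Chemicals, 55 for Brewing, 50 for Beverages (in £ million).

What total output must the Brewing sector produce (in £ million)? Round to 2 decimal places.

x_2 = 142.13

I − A =
  [   0.80     0.00    -0.05]
  [  -0.30     0.95    -0.05]
  [  -0.35    -0.40     0.70]
Cofactors of I−A, C_ij = (−1)^(i+j)·(minor ij) (rows/columns in the sector order above):
  C_11 = (0.95)(0.70) − (-0.05)(-0.40) = 0.6450
  C_12 = −[(-0.30)(0.70) − (-0.05)(-0.35)] = 0.2275
  C_13 = (-0.30)(-0.40) − (0.95)(-0.35) = 0.4525
  C_21 = −[(0.00)(0.70) − (-0.05)(-0.40)] = 0.0200
  C_22 = (0.80)(0.70) − (-0.05)(-0.35) = 0.5425
  C_23 = −[(0.80)(-0.40) − (0.00)(-0.35)] = 0.3200
  C_31 = (0.00)(-0.05) − (-0.05)(0.95) = 0.0475
  C_32 = −[(0.80)(-0.05) − (-0.05)(-0.30)] = 0.0550
  C_33 = (0.80)(0.95) − (0.00)(-0.30) = 0.7600
det(I−A) = Σ_j (I−A)_1j·C_1j = (0.80)(0.6450) + (0.00)(0.2275) + (-0.05)(0.4525) = 0.493375
adj(I−A) = Cᵀ =
  [ 0.6450   0.0200   0.0475]
  [ 0.2275   0.5425   0.0550]
  [ 0.4525   0.3200   0.7600]
(I − A)⁻¹ = adj(I−A) / det(I−A) ≈
  [   1.3073     0.0405     0.0963]
  [   0.4611     1.0996     0.1115]
  [   0.9172     0.6486     1.5404]
x = (I − A)⁻¹ d = adj(I−A)·d / det(I−A), with det(I−A) = 0.493375:
  x_1 = (0.6450·165 + 0.0200·55 + 0.0475·50) / 0.493375 = 109.90 / 0.493375 ≈ 222.75
  x_2 = (0.2275·165 + 0.5425·55 + 0.0550·50) / 0.493375 = 70.125 / 0.493375 ≈ 142.13
  x_3 = (0.4525·165 + 0.3200·55 + 0.7600·50) / 0.493375 = 130.2625 / 0.493375 ≈ 264.02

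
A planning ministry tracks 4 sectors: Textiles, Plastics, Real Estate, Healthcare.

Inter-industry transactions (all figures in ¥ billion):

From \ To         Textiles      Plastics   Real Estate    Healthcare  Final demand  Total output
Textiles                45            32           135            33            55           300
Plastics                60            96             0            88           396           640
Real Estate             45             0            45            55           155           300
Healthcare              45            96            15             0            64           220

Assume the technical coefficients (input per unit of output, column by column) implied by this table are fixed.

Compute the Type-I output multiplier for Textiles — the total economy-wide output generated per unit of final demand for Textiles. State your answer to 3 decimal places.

Technical coefficients a_ij = z_ij / X_j:
  a_11 = 45/300 = 0.15, a_21 = 60/300 = 0.20, a_31 = 45/300 = 0.15, a_41 = 45/300 = 0.15
  a_12 = 32/640 = 0.05, a_22 = 96/640 = 0.15, a_32 = 0/640 = 0.00, a_42 = 96/640 = 0.15
  a_13 = 135/300 = 0.45, a_23 = 0/300 = 0.00, a_33 = 45/300 = 0.15, a_43 = 15/300 = 0.05
  a_14 = 33/220 = 0.15, a_24 = 88/220 = 0.40, a_34 = 55/220 = 0.25, a_44 = 0/220 = 0.00
I − A =
  [   0.85    -0.05    -0.45    -0.15]
  [  -0.20     0.85     0.00    -0.40]
  [  -0.15     0.00     0.85    -0.25]
  [  -0.15    -0.15    -0.05     1.00]
Compute the cofactors C_ij = (−1)^(i+j)·(3×3 minor ij) of I−A; the adjugate is their transpose:
adj(I−A) = Cᵀ =
  [ 0.660875   0.077875   0.362875   0.221000]
  [ 0.221500   0.607250   0.135500   0.310000]
  [ 0.157875   0.044625   0.634875   0.200250]
  [ 0.140250   0.105000   0.106500   0.548250]
det(I−A) = Σ_j (I−A)_1j·C_1j = (0.85)(0.660875) + (-0.05)(0.221500) + (-0.45)(0.157875) + (-0.15)(0.140250) = 0.4585875
(I − A)⁻¹ = adj(I−A) / det(I−A) ≈
  [   1.4411     0.1698     0.7913     0.4819]
  [   0.4830     1.3242     0.2955     0.6760]
  [   0.3443     0.0973     1.3844     0.4367]
  [   0.3058     0.2290     0.2322     1.1955]
The output multiplier for sector j is the column-j sum of the Leontief inverse (I − A)⁻¹ = adj(I−A) / det(I−A).
Column 1 of adj(I−A): (0.660875, 0.221500, 0.157875, 0.140250); det(I−A) = 0.4585875.
m_1 = (0.660875 + 0.221500 + 0.157875 + 0.140250) / 0.4585875 = 1.1805 / 0.4585875 ≈ 2.574.

m_1 = 2.574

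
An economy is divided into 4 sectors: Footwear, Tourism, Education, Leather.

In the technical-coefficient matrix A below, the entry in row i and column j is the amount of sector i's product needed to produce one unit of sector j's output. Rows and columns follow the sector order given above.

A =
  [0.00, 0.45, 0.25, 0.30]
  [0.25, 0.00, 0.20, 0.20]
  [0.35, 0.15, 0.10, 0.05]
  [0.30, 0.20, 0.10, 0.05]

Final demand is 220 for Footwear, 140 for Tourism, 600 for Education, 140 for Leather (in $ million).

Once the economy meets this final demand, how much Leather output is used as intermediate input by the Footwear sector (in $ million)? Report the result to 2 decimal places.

z_LF = 360.32

I − A =
  [   1.00    -0.45    -0.25    -0.30]
  [  -0.25     1.00    -0.20    -0.20]
  [  -0.35    -0.15     0.90    -0.05]
  [  -0.30    -0.20    -0.10     0.95]
Compute the cofactors C_ij = (−1)^(i+j)·(3×3 minor ij) of I−A; the adjugate is their transpose:
adj(I−A) = Cᵀ =
  [ 0.780500   0.479125   0.364000   0.366500]
  [ 0.343000   0.671625   0.273875   0.264125]
  [ 0.380625   0.316375   0.671125   0.222125]
  [ 0.358750   0.326000   0.243250   0.640375]
det(I−A) = Σ_j (I−A)_1j·C_1j = (1.00)(0.780500) + (-0.45)(0.343000) + (-0.25)(0.380625) + (-0.30)(0.358750) = 0.42336875
(I − A)⁻¹ = adj(I−A) / det(I−A) ≈
  [   1.8435     1.1317     0.8598     0.8657]
  [   0.8102     1.5864     0.6469     0.6239]
  [   0.8990     0.7473     1.5852     0.5247]
  [   0.8474     0.7700     0.5746     1.5126]
First solve x = (I − A)⁻¹ d = adj(I−A)·d / det(I−A); in particular x_F = (0.780500·220 + 0.479125·140 + 0.364000·600 + 0.366500·140) / 0.42336875 = 508.4975 / 0.42336875 ≈ 1201.0747.
Intermediate flow from L to F: z_LF = a_LF · x_F = 0.30 × 508.4975 / 0.42336875 = 152.54925 / 0.42336875 ≈ 360.32.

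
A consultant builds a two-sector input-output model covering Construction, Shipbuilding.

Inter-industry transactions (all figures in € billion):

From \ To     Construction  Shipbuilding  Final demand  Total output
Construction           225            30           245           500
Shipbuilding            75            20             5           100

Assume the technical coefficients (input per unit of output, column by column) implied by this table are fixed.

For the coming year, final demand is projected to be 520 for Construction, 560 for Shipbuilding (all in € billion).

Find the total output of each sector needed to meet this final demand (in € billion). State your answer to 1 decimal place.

Technical coefficients a_ij = z_ij / X_j:
  a_CC = 225/500 = 0.45, a_SC = 75/500 = 0.15
  a_CS = 30/100 = 0.30, a_SS = 20/100 = 0.20
I − A =
  [   0.55    -0.30]
  [  -0.15     0.80]
det(I−A) = (0.55)(0.80) − (-0.30)(-0.15) = 0.3950
adj(I−A) = [[0.80, 0.30], [0.15, 0.55]]
(I − A)⁻¹ = adj(I−A) / det(I−A) ≈
  [   2.0253     0.7595]
  [   0.3797     1.3924]
x = (I − A)⁻¹ d = adj(I−A)·d / det(I−A), with det(I−A) = 0.3950:
  x_C = (0.80·520 + 0.30·560) / 0.3950 = 584.00 / 0.3950 ≈ 1478.5
  x_S = (0.15·520 + 0.55·560) / 0.3950 = 386.00 / 0.3950 ≈ 977.2

x_C = 1478.5, x_S = 977.2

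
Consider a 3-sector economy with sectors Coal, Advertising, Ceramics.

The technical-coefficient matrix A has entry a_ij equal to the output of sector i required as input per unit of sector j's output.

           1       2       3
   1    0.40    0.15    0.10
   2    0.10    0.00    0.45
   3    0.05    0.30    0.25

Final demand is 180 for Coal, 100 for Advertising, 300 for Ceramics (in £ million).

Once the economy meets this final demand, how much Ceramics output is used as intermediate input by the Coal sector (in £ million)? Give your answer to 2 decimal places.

z_31 = 25.29

I − A =
  [   0.60    -0.15    -0.10]
  [  -0.10     1.00    -0.45]
  [  -0.05    -0.30     0.75]
Cofactors of I−A, C_ij = (−1)^(i+j)·(minor ij) (rows/columns in the sector order above):
  C_11 = (1.00)(0.75) − (-0.45)(-0.30) = 0.6150
  C_12 = −[(-0.10)(0.75) − (-0.45)(-0.05)] = 0.0975
  C_13 = (-0.10)(-0.30) − (1.00)(-0.05) = 0.0800
  C_21 = −[(-0.15)(0.75) − (-0.10)(-0.30)] = 0.1425
  C_22 = (0.60)(0.75) − (-0.10)(-0.05) = 0.4450
  C_23 = −[(0.60)(-0.30) − (-0.15)(-0.05)] = 0.1875
  C_31 = (-0.15)(-0.45) − (-0.10)(1.00) = 0.1675
  C_32 = −[(0.60)(-0.45) − (-0.10)(-0.10)] = 0.2800
  C_33 = (0.60)(1.00) − (-0.15)(-0.10) = 0.5850
det(I−A) = Σ_j (I−A)_1j·C_1j = (0.60)(0.6150) + (-0.15)(0.0975) + (-0.10)(0.0800) = 0.346375
adj(I−A) = Cᵀ =
  [ 0.6150   0.1425   0.1675]
  [ 0.0975   0.4450   0.2800]
  [ 0.0800   0.1875   0.5850]
(I − A)⁻¹ = adj(I−A) / det(I−A) ≈
  [   1.7755     0.4114     0.4836]
  [   0.2815     1.2847     0.8084]
  [   0.2310     0.5413     1.6889]
First solve x = (I − A)⁻¹ d = adj(I−A)·d / det(I−A); in particular x_1 = (0.6150·180 + 0.1425·100 + 0.1675·300) / 0.346375 = 175.20 / 0.346375 ≈ 505.8102.
Intermediate flow from 3 to 1: z_31 = a_31 · x_1 = 0.05 × 175.20 / 0.346375 = 8.76 / 0.346375 ≈ 25.29.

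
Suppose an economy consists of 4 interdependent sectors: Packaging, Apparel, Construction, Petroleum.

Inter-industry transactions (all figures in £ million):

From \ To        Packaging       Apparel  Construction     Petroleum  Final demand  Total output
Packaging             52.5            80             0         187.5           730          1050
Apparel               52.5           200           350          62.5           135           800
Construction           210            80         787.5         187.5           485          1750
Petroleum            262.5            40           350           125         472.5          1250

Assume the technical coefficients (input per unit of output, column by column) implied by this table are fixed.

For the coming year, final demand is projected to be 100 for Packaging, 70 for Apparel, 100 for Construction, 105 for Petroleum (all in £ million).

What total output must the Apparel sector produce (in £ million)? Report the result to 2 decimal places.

Technical coefficients a_ij = z_ij / X_j:
  a_11 = 52.5/1050 = 0.05, a_21 = 52.5/1050 = 0.05, a_31 = 210/1050 = 0.20, a_41 = 262.5/1050 = 0.25
  a_12 = 80/800 = 0.10, a_22 = 200/800 = 0.25, a_32 = 80/800 = 0.10, a_42 = 40/800 = 0.05
  a_13 = 0/1750 = 0.00, a_23 = 350/1750 = 0.20, a_33 = 787.5/1750 = 0.45, a_43 = 350/1750 = 0.20
  a_14 = 187.5/1250 = 0.15, a_24 = 62.5/1250 = 0.05, a_34 = 187.5/1250 = 0.15, a_44 = 125/1250 = 0.10
I − A =
  [   0.95    -0.10     0.00    -0.15]
  [  -0.05     0.75    -0.20    -0.05]
  [  -0.20    -0.10     0.55    -0.15]
  [  -0.25    -0.05    -0.20     0.90]
Compute the cofactors C_ij = (−1)^(i+j)·(3×3 minor ij) of I−A; the adjugate is their transpose:
adj(I−A) = Cᵀ =
  [ 0.326875   0.053625   0.043000   0.064625]
  [ 0.075625   0.415125   0.174500   0.064750]
  [ 0.168750   0.112125   0.604625   0.135125]
  [ 0.132500   0.062875   0.156000   0.366125]
det(I−A) = Σ_j (I−A)_1j·C_1j = (0.95)(0.326875) + (-0.10)(0.075625) + (0.00)(0.168750) + (-0.15)(0.132500) = 0.28309375
(I − A)⁻¹ = adj(I−A) / det(I−A) ≈
  [   1.1547     0.1894     0.1519     0.2283]
  [   0.2671     1.4664     0.6164     0.2287]
  [   0.5961     0.3961     2.1358     0.4773]
  [   0.4680     0.2221     0.5511     1.2933]
x = (I − A)⁻¹ d = adj(I−A)·d / det(I−A), with det(I−A) = 0.28309375:
  x_1 = (0.326875·100 + 0.053625·70 + 0.043000·100 + 0.064625·105) / 0.28309375 = 47.526875 / 0.28309375 ≈ 167.88
  x_2 = (0.075625·100 + 0.415125·70 + 0.174500·100 + 0.064750·105) / 0.28309375 = 60.87 / 0.28309375 ≈ 215.02
  x_3 = (0.168750·100 + 0.112125·70 + 0.604625·100 + 0.135125·105) / 0.28309375 = 99.374375 / 0.28309375 ≈ 351.03
  x_4 = (0.132500·100 + 0.062875·70 + 0.156000·100 + 0.366125·105) / 0.28309375 = 71.694375 / 0.28309375 ≈ 253.25

x_2 = 215.02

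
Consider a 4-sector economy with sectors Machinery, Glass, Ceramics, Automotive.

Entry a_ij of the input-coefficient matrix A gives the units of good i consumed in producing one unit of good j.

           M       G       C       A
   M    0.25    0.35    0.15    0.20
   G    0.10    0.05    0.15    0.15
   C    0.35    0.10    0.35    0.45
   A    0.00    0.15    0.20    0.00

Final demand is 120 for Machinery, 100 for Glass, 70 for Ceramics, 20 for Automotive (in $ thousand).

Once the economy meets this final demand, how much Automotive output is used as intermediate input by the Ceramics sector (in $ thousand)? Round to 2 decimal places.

I − A =
  [   0.75    -0.35    -0.15    -0.20]
  [  -0.10     0.95    -0.15    -0.15]
  [  -0.35    -0.10     0.65    -0.45]
  [   0.00    -0.15    -0.20     1.00]
Compute the cofactors C_ij = (−1)^(i+j)·(3×3 minor ij) of I−A; the adjugate is their transpose:
adj(I−A) = Cᵀ =
  [ 0.489250   0.244625   0.244625   0.244625]
  [ 0.119000   0.353500   0.154000   0.146125]
  [ 0.341375   0.258625   0.657625   0.403000]
  [ 0.086125   0.104750   0.154625   0.359375]
det(I−A) = Σ_j (I−A)_1j·C_1j = (0.75)(0.489250) + (-0.35)(0.119000) + (-0.15)(0.341375) + (-0.20)(0.086125) = 0.25685625
(I − A)⁻¹ = adj(I−A) / det(I−A) ≈
  [   1.9048     0.9524     0.9524     0.9524]
  [   0.4633     1.3763     0.5996     0.5689]
  [   1.3291     1.0069     2.5603     1.5690]
  [   0.3353     0.4078     0.6020     1.3991]
First solve x = (I − A)⁻¹ d = adj(I−A)·d / det(I−A); in particular x_C = (0.341375·120 + 0.258625·100 + 0.657625·70 + 0.403000·20) / 0.25685625 = 120.92125 / 0.25685625 ≈ 470.7740.
Intermediate flow from A to C: z_AC = a_AC · x_C = 0.20 × 120.92125 / 0.25685625 = 24.18425 / 0.25685625 ≈ 94.15.

z_AC = 94.15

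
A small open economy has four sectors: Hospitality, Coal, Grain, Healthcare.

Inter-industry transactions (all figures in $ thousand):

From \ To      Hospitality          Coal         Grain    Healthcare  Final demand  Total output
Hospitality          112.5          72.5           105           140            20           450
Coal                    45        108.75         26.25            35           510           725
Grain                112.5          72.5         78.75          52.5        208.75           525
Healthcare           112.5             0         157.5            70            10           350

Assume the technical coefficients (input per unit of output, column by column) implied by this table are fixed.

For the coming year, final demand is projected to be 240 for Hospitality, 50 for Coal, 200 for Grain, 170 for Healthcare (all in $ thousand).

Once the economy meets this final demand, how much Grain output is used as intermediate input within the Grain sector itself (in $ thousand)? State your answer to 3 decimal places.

z_33 = 102.964

Technical coefficients a_ij = z_ij / X_j:
  a_11 = 112.5/450 = 0.25, a_21 = 45/450 = 0.10, a_31 = 112.5/450 = 0.25, a_41 = 112.5/450 = 0.25
  a_12 = 72.5/725 = 0.10, a_22 = 108.75/725 = 0.15, a_32 = 72.5/725 = 0.10, a_42 = 0/725 = 0.00
  a_13 = 105/525 = 0.20, a_23 = 26.25/525 = 0.05, a_33 = 78.75/525 = 0.15, a_43 = 157.5/525 = 0.30
  a_14 = 140/350 = 0.40, a_24 = 35/350 = 0.10, a_34 = 52.5/350 = 0.15, a_44 = 70/350 = 0.20
I − A =
  [   0.75    -0.10    -0.20    -0.40]
  [  -0.10     0.85    -0.05    -0.10]
  [  -0.25    -0.10     0.85    -0.15]
  [  -0.25     0.00    -0.30     0.80]
Compute the cofactors C_ij = (−1)^(i+j)·(3×3 minor ij) of I−A; the adjugate is their transpose:
adj(I−A) = Cᵀ =
  [ 0.532750   0.091500   0.245000   0.323750]
  [ 0.104125   0.313750   0.080500   0.106375]
  [ 0.212375   0.073750   0.414500   0.193125]
  [ 0.246125   0.056250   0.232000   0.483875]
det(I−A) = Σ_j (I−A)_1j·C_1j = (0.75)(0.532750) + (-0.10)(0.104125) + (-0.20)(0.212375) + (-0.40)(0.246125) = 0.248225
(I − A)⁻¹ = adj(I−A) / det(I−A) ≈
  [   2.1462     0.3686     0.9870     1.3043]
  [   0.4195     1.2640     0.3243     0.4285]
  [   0.8556     0.2971     1.6699     0.7780]
  [   0.9915     0.2266     0.9346     1.9493]
First solve x = (I − A)⁻¹ d = adj(I−A)·d / det(I−A); in particular x_3 = (0.212375·240 + 0.073750·50 + 0.414500·200 + 0.193125·170) / 0.248225 = 170.38875 / 0.248225 ≈ 686.42864.
Intermediate flow from 3 to 3: z_33 = a_33 · x_3 = 0.15 × 170.38875 / 0.248225 = 25.5583125 / 0.248225 ≈ 102.964.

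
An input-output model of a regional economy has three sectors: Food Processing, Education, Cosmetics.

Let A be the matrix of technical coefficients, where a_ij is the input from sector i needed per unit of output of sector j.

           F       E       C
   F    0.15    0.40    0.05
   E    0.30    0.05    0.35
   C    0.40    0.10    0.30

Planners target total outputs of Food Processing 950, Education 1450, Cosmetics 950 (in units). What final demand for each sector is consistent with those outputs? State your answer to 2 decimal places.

d_F = 180.00, d_E = 760.00, d_C = 140.00

I − A =
  [   0.85    -0.40    -0.05]
  [  -0.30     0.95    -0.35]
  [  -0.40    -0.10     0.70]
d = (I − A) x:
  d_F = (+0.85)·950 + (-0.40)·1450 + (-0.05)·950 = 180.00
  d_E = (-0.30)·950 + (+0.95)·1450 + (-0.35)·950 = 760.00
  d_C = (-0.40)·950 + (-0.10)·1450 + (+0.70)·950 = 140.00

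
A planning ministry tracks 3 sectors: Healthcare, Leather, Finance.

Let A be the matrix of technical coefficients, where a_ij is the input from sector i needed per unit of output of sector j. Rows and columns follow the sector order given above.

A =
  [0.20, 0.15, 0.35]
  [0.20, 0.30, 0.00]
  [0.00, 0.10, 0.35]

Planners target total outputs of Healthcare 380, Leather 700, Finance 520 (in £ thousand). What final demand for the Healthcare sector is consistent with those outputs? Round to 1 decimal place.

I − A =
  [   0.80    -0.15    -0.35]
  [  -0.20     0.70     0.00]
  [   0.00    -0.10     0.65]
d = (I − A) x:
  d_H = (+0.80)·380 + (-0.15)·700 + (-0.35)·520 = 17.0
  d_L = (-0.20)·380 + (+0.70)·700 + (+0.00)·520 = 414.0
  d_F = (+0.00)·380 + (-0.10)·700 + (+0.65)·520 = 268.0

d_H = 17.0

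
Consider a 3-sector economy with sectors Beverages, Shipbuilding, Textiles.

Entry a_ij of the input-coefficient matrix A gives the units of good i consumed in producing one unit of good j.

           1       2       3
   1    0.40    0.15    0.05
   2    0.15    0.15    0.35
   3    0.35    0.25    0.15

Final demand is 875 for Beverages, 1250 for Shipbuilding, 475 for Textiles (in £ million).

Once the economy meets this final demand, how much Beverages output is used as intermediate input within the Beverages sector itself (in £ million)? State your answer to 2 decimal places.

I − A =
  [   0.60    -0.15    -0.05]
  [  -0.15     0.85    -0.35]
  [  -0.35    -0.25     0.85]
Cofactors of I−A, C_ij = (−1)^(i+j)·(minor ij) (rows/columns in the sector order above):
  C_11 = (0.85)(0.85) − (-0.35)(-0.25) = 0.6350
  C_12 = −[(-0.15)(0.85) − (-0.35)(-0.35)] = 0.2500
  C_13 = (-0.15)(-0.25) − (0.85)(-0.35) = 0.3350
  C_21 = −[(-0.15)(0.85) − (-0.05)(-0.25)] = 0.1400
  C_22 = (0.60)(0.85) − (-0.05)(-0.35) = 0.4925
  C_23 = −[(0.60)(-0.25) − (-0.15)(-0.35)] = 0.2025
  C_31 = (-0.15)(-0.35) − (-0.05)(0.85) = 0.0950
  C_32 = −[(0.60)(-0.35) − (-0.05)(-0.15)] = 0.2175
  C_33 = (0.60)(0.85) − (-0.15)(-0.15) = 0.4875
det(I−A) = Σ_j (I−A)_1j·C_1j = (0.60)(0.6350) + (-0.15)(0.2500) + (-0.05)(0.3350) = 0.32675
adj(I−A) = Cᵀ =
  [ 0.6350   0.1400   0.0950]
  [ 0.2500   0.4925   0.2175]
  [ 0.3350   0.2025   0.4875]
(I − A)⁻¹ = adj(I−A) / det(I−A) ≈
  [   1.9434     0.4285     0.2907]
  [   0.7651     1.5073     0.6656]
  [   1.0252     0.6197     1.4920]
First solve x = (I − A)⁻¹ d = adj(I−A)·d / det(I−A); in particular x_1 = (0.6350·875 + 0.1400·1250 + 0.0950·475) / 0.32675 = 775.75 / 0.32675 ≈ 2374.1393.
Intermediate flow from 1 to 1: z_11 = a_11 · x_1 = 0.40 × 775.75 / 0.32675 = 310.30 / 0.32675 ≈ 949.66.

z_11 = 949.66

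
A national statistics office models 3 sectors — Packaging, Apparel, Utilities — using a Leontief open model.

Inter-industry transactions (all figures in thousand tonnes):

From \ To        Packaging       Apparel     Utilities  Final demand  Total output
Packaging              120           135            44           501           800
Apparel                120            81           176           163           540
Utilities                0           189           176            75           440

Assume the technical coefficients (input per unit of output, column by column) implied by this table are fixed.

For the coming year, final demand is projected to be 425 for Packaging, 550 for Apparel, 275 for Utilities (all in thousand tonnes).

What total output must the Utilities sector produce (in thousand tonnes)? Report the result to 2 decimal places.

x_U = 1305.36

Technical coefficients a_ij = z_ij / X_j:
  a_PP = 120/800 = 0.15, a_AP = 120/800 = 0.15, a_UP = 0/800 = 0.00
  a_PA = 135/540 = 0.25, a_AA = 81/540 = 0.15, a_UA = 189/540 = 0.35
  a_PU = 44/440 = 0.10, a_AU = 176/440 = 0.40, a_UU = 176/440 = 0.40
I − A =
  [   0.85    -0.25    -0.10]
  [  -0.15     0.85    -0.40]
  [   0.00    -0.35     0.60]
Cofactors of I−A, C_ij = (−1)^(i+j)·(minor ij) (rows/columns in the sector order above):
  C_11 = (0.85)(0.60) − (-0.40)(-0.35) = 0.3700
  C_12 = −[(-0.15)(0.60) − (-0.40)(0.00)] = 0.0900
  C_13 = (-0.15)(-0.35) − (0.85)(0.00) = 0.0525
  C_21 = −[(-0.25)(0.60) − (-0.10)(-0.35)] = 0.1850
  C_22 = (0.85)(0.60) − (-0.10)(0.00) = 0.5100
  C_23 = −[(0.85)(-0.35) − (-0.25)(0.00)] = 0.2975
  C_31 = (-0.25)(-0.40) − (-0.10)(0.85) = 0.1850
  C_32 = −[(0.85)(-0.40) − (-0.10)(-0.15)] = 0.3550
  C_33 = (0.85)(0.85) − (-0.25)(-0.15) = 0.6850
det(I−A) = Σ_j (I−A)_1j·C_1j = (0.85)(0.3700) + (-0.25)(0.0900) + (-0.10)(0.0525) = 0.28675
adj(I−A) = Cᵀ =
  [ 0.3700   0.1850   0.1850]
  [ 0.0900   0.5100   0.3550]
  [ 0.0525   0.2975   0.6850]
(I − A)⁻¹ = adj(I−A) / det(I−A) ≈
  [   1.2903     0.6452     0.6452]
  [   0.3139     1.7786     1.2380]
  [   0.1831     1.0375     2.3888]
x = (I − A)⁻¹ d = adj(I−A)·d / det(I−A), with det(I−A) = 0.28675:
  x_P = (0.3700·425 + 0.1850·550 + 0.1850·275) / 0.28675 = 309.875 / 0.28675 ≈ 1080.65
  x_A = (0.0900·425 + 0.5100·550 + 0.3550·275) / 0.28675 = 416.375 / 0.28675 ≈ 1452.05
  x_U = (0.0525·425 + 0.2975·550 + 0.6850·275) / 0.28675 = 374.3125 / 0.28675 ≈ 1305.36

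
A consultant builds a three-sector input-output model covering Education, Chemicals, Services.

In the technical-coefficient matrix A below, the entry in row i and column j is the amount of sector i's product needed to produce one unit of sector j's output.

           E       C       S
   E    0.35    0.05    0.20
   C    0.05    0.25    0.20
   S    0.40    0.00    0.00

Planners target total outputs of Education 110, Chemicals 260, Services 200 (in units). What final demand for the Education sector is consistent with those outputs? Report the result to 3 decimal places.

d_E = 18.500

I − A =
  [   0.65    -0.05    -0.20]
  [  -0.05     0.75    -0.20]
  [  -0.40     0.00     1.00]
d = (I − A) x:
  d_E = (+0.65)·110 + (-0.05)·260 + (-0.20)·200 = 18.500
  d_C = (-0.05)·110 + (+0.75)·260 + (-0.20)·200 = 149.500
  d_S = (-0.40)·110 + (+0.00)·260 + (+1.00)·200 = 156.000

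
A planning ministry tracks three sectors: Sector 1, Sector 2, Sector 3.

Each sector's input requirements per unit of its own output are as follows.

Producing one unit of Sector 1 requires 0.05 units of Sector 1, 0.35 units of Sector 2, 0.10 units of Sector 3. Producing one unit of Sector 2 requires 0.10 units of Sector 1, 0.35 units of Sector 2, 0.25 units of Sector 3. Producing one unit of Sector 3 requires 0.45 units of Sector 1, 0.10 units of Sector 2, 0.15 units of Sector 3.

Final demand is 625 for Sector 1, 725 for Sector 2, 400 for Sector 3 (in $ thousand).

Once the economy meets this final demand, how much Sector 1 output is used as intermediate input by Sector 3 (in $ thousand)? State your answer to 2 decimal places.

I − A =
  [   0.95    -0.10    -0.45]
  [  -0.35     0.65    -0.10]
  [  -0.10    -0.25     0.85]
Cofactors of I−A, C_ij = (−1)^(i+j)·(minor ij) (rows/columns in the sector order above):
  C_11 = (0.65)(0.85) − (-0.10)(-0.25) = 0.5275
  C_12 = −[(-0.35)(0.85) − (-0.10)(-0.10)] = 0.3075
  C_13 = (-0.35)(-0.25) − (0.65)(-0.10) = 0.1525
  C_21 = −[(-0.10)(0.85) − (-0.45)(-0.25)] = 0.1975
  C_22 = (0.95)(0.85) − (-0.45)(-0.10) = 0.7625
  C_23 = −[(0.95)(-0.25) − (-0.10)(-0.10)] = 0.2475
  C_31 = (-0.10)(-0.10) − (-0.45)(0.65) = 0.3025
  C_32 = −[(0.95)(-0.10) − (-0.45)(-0.35)] = 0.2525
  C_33 = (0.95)(0.65) − (-0.10)(-0.35) = 0.5825
det(I−A) = Σ_j (I−A)_1j·C_1j = (0.95)(0.5275) + (-0.10)(0.3075) + (-0.45)(0.1525) = 0.40175
adj(I−A) = Cᵀ =
  [ 0.5275   0.1975   0.3025]
  [ 0.3075   0.7625   0.2525]
  [ 0.1525   0.2475   0.5825]
(I − A)⁻¹ = adj(I−A) / det(I−A) ≈
  [   1.3130     0.4916     0.7530]
  [   0.7654     1.8979     0.6285]
  [   0.3796     0.6161     1.4499]
First solve x = (I − A)⁻¹ d = adj(I−A)·d / det(I−A); in particular x_3 = (0.1525·625 + 0.2475·725 + 0.5825·400) / 0.40175 = 507.75 / 0.40175 ≈ 1263.8457.
Intermediate flow from 1 to 3: z_13 = a_13 · x_3 = 0.45 × 507.75 / 0.40175 = 228.4875 / 0.40175 ≈ 568.73.

z_13 = 568.73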